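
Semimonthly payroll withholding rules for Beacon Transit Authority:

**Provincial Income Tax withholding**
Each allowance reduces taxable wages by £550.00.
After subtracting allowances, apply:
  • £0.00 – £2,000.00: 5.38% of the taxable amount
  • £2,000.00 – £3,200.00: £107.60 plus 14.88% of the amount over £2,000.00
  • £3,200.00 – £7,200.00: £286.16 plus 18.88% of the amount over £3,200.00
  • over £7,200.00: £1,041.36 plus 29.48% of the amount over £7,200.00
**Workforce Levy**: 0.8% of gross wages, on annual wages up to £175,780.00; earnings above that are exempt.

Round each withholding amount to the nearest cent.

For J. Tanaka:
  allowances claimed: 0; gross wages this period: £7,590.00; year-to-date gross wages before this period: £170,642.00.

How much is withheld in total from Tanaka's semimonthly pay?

Provincial Income Tax: taxable = £7,590.00
  £1,041.36 + 29.48% × (£7,590.00 − £7,200.00) = £1,041.36 + 29.48% × £390.00 = £1,156.33
Workforce Levy: cap £175,780.00 − YTD £170,642.00 = £5,138.00 subject; 0.8% × £5,138.00 = £41.10
Total: £1,156.33 + £41.10 = £1,197.43

£1,197.43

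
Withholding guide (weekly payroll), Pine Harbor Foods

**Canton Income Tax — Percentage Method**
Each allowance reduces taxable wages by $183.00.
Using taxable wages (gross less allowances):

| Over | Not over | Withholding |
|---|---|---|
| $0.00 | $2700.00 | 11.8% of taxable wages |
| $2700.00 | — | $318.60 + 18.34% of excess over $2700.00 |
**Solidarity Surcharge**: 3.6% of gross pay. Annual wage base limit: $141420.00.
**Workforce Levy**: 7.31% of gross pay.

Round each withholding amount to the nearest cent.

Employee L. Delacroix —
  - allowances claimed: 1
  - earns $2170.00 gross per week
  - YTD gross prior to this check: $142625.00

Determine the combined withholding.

Canton Income Tax: taxable = $2170.00 − 1×$183.00 = $1987.00
  11.8% × $1987.00 = $234.47
Solidarity Surcharge: YTD $142625.00 ≥ cap $141420.00 → $0.00
Workforce Levy: 7.31% × $2170.00 = $158.63
Total: $234.47 + $0.00 + $158.63 = $393.10

$393.10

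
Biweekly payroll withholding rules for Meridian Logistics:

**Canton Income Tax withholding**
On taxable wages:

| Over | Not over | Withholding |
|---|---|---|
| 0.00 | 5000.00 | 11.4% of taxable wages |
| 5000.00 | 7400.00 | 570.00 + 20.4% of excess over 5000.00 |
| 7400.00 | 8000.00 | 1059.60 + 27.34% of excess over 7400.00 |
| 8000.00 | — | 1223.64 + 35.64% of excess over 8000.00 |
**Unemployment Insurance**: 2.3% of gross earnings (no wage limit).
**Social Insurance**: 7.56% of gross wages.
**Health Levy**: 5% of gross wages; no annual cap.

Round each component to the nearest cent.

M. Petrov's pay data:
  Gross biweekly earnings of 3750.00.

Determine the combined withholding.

Canton Income Tax: taxable = 3750.00
  11.4% × 3750.00 = 427.50
Unemployment Insurance: 2.3% × 3750.00 = 86.25
Social Insurance: 7.56% × 3750.00 = 283.50
Health Levy: 5% × 3750.00 = 187.50
Total: 427.50 + 86.25 + 283.50 + 187.50 = 984.75

984.75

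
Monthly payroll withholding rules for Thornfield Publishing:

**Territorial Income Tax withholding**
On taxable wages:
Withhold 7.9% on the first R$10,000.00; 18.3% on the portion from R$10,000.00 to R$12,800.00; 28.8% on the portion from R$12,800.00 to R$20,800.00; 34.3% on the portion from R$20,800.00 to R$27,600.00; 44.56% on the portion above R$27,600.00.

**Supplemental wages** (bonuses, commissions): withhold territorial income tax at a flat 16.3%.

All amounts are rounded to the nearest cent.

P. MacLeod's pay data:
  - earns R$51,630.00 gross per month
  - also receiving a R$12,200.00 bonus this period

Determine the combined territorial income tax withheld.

Territorial Income Tax: taxable = R$51,630.00
  R$5,938.80 + 44.56% × (R$51,630.00 − R$27,600.00) = R$5,938.80 + 44.56% × R$24,030.00 = R$16,646.57
Supplemental (16.3% flat on bonus): 16.3% × R$12,200.00 = R$1,988.60
Total territorial income tax: R$16,646.57 + R$1,988.60 = R$18,635.17

R$18,635.17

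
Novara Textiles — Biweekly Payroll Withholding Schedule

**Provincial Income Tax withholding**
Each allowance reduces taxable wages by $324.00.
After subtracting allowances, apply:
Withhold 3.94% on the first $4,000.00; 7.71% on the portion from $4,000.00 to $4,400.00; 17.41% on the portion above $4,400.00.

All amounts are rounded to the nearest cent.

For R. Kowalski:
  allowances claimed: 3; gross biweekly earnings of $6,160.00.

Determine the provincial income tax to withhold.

$325.63

Provincial Income Tax: taxable = $6,160.00 − 3×$324.00 = $5,188.00
  $188.44 + 17.41% × ($5,188.00 − $4,400.00) = $188.44 + 17.41% × $788.00 = $325.63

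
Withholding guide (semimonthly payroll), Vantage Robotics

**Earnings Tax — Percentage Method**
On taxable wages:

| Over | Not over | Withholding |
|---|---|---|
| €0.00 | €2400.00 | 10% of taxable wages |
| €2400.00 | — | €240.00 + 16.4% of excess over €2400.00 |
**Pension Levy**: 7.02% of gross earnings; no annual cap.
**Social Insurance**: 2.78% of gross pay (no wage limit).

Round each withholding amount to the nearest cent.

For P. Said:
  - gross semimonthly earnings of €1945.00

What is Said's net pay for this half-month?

Earnings Tax: taxable = €1945.00
  10% × €1945.00 = €194.50
Pension Levy: 7.02% × €1945.00 = €136.54
Social Insurance: 2.78% × €1945.00 = €54.07
Total withheld: €194.50 + €136.54 + €54.07 = €385.11
Net pay: €1945.00 − €385.11 = €1559.89

€1559.89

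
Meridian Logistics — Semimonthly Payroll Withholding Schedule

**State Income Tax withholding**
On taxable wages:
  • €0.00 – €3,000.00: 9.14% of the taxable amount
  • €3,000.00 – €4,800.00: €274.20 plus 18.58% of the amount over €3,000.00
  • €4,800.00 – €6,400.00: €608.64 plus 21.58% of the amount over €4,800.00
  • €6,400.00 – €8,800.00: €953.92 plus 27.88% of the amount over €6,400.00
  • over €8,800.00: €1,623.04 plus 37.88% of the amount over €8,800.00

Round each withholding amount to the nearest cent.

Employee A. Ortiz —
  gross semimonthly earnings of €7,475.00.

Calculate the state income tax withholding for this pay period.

State Income Tax: taxable = €7,475.00
  €953.92 + 27.88% × (€7,475.00 − €6,400.00) = €953.92 + 27.88% × €1,075.00 = €1,253.63

€1,253.63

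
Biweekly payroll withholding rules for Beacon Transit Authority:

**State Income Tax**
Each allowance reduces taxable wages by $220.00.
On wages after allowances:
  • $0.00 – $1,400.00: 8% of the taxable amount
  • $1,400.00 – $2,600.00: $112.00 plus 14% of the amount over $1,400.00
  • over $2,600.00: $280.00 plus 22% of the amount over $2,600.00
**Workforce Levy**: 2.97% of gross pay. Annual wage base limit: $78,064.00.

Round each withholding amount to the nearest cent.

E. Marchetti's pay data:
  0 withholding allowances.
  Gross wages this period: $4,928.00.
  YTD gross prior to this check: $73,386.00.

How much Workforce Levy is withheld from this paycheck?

Workforce Levy: cap $78,064.00 − YTD $73,386.00 = $4,678.00 subject; 2.97% × $4,678.00 = $138.94

$138.94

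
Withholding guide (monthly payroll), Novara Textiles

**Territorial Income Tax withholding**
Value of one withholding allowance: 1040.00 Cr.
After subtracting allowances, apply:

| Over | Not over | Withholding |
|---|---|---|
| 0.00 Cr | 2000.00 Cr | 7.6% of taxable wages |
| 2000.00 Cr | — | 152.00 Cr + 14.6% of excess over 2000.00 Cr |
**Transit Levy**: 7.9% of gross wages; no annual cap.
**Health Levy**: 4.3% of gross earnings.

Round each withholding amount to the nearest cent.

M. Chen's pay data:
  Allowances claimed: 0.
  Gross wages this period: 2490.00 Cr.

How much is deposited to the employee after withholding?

Territorial Income Tax: taxable = 2490.00 Cr
  152.00 Cr + 14.6% × (2490.00 Cr − 2000.00 Cr) = 152.00 Cr + 14.6% × 490.00 Cr = 223.54 Cr
Transit Levy: 7.9% × 2490.00 Cr = 196.71 Cr
Health Levy: 4.3% × 2490.00 Cr = 107.07 Cr
Total withheld: 223.54 Cr + 196.71 Cr + 107.07 Cr = 527.32 Cr
Net pay: 2490.00 Cr − 527.32 Cr = 1962.68 Cr

1962.68 Cr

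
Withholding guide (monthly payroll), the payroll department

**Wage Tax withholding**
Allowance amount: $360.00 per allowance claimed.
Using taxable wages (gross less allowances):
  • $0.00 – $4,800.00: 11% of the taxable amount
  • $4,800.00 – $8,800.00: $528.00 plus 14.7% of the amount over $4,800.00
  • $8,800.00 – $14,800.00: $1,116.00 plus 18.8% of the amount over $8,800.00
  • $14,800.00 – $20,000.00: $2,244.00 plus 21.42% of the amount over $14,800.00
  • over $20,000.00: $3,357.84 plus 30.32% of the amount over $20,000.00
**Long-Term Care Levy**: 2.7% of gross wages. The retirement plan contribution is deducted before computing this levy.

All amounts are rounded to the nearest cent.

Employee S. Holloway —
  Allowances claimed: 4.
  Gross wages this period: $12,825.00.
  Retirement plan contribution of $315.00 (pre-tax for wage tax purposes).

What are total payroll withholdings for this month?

$1,880.53

Wage Tax: taxable = $12,825.00 − $315.00 − 4×$360.00 = $11,070.00
  $1,116.00 + 18.8% × ($11,070.00 − $8,800.00) = $1,116.00 + 18.8% × $2,270.00 = $1,542.76
Long-Term Care Levy: 2.7% × $12,510.00 = $337.77
Total: $1,542.76 + $337.77 = $1,880.53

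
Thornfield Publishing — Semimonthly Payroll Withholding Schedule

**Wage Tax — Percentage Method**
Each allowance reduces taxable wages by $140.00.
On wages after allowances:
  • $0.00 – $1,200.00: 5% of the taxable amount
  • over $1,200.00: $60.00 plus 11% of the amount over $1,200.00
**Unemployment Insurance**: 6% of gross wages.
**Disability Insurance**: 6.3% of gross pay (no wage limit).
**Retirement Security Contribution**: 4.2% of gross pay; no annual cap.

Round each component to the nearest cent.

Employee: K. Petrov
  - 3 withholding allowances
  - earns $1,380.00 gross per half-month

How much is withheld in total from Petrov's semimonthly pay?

$275.70

Wage Tax: taxable = $1,380.00 − 3×$140.00 = $960.00
  5% × $960.00 = $48.00
Unemployment Insurance: 6% × $1,380.00 = $82.80
Disability Insurance: 6.3% × $1,380.00 = $86.94
Retirement Security Contribution: 4.2% × $1,380.00 = $57.96
Total: $48.00 + $82.80 + $86.94 + $57.96 = $275.70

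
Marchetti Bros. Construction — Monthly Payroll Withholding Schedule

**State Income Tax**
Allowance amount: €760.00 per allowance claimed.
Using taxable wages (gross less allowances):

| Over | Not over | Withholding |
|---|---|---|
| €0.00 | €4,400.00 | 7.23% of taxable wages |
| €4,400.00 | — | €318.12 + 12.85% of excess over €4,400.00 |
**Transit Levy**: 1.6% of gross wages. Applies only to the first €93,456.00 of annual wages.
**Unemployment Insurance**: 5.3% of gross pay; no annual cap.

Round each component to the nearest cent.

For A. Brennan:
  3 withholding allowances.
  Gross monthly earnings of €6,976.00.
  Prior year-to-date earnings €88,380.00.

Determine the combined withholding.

€807.11

State Income Tax: taxable = €6,976.00 − 3×€760.00 = €4,696.00
  €318.12 + 12.85% × (€4,696.00 − €4,400.00) = €318.12 + 12.85% × €296.00 = €356.16
Transit Levy: cap €93,456.00 − YTD €88,380.00 = €5,076.00 subject; 1.6% × €5,076.00 = €81.22
Unemployment Insurance: 5.3% × €6,976.00 = €369.73
Total: €356.16 + €81.22 + €369.73 = €807.11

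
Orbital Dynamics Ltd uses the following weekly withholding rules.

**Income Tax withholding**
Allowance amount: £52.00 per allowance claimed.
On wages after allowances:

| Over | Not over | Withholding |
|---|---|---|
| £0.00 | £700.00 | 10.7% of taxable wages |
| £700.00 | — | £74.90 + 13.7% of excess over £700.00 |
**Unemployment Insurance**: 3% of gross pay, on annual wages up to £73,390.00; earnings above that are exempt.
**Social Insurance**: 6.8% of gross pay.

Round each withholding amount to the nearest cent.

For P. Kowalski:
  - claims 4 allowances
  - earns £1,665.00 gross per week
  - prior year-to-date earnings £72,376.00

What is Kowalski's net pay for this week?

£1,342.75

Income Tax: taxable = £1,665.00 − 4×£52.00 = £1,457.00
  £74.90 + 13.7% × (£1,457.00 − £700.00) = £74.90 + 13.7% × £757.00 = £178.61
Unemployment Insurance: cap £73,390.00 − YTD £72,376.00 = £1,014.00 subject; 3% × £1,014.00 = £30.42
Social Insurance: 6.8% × £1,665.00 = £113.22
Total withheld: £178.61 + £30.42 + £113.22 = £322.25
Net pay: £1,665.00 − £322.25 = £1,342.75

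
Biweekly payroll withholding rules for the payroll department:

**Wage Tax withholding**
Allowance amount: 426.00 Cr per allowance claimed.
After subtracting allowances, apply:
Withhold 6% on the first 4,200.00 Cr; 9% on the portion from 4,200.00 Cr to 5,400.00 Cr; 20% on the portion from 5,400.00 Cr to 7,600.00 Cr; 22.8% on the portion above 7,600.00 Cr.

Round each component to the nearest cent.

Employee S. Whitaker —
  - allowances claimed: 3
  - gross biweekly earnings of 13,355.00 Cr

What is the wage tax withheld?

1,820.76 Cr

Wage Tax: taxable = 13,355.00 Cr − 3×426.00 Cr = 12,077.00 Cr
  800.00 Cr + 22.8% × (12,077.00 Cr − 7,600.00 Cr) = 800.00 Cr + 22.8% × 4,477.00 Cr = 1,820.76 Cr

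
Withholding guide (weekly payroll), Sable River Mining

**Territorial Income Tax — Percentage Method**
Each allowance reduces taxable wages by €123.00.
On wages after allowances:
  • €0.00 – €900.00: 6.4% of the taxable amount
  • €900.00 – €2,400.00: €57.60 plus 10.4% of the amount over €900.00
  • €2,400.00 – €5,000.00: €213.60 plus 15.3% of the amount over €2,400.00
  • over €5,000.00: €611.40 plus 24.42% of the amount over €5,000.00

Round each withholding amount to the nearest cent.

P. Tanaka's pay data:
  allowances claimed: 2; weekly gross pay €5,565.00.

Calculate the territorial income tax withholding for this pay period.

Territorial Income Tax: taxable = €5,565.00 − 2×€123.00 = €5,319.00
  €611.40 + 24.42% × (€5,319.00 − €5,000.00) = €611.40 + 24.42% × €319.00 = €689.30

€689.30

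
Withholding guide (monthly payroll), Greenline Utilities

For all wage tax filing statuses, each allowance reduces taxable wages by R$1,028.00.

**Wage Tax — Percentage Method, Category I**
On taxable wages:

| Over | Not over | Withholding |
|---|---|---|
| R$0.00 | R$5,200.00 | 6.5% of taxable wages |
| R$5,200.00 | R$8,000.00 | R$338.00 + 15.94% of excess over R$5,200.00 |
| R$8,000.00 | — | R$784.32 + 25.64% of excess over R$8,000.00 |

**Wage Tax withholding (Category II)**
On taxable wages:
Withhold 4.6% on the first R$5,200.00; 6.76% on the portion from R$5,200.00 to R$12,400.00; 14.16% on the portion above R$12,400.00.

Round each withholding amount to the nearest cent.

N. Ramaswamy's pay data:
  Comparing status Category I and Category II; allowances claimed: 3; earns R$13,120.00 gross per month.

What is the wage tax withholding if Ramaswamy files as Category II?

R$566.11

Wage Tax (Category II): taxable = R$13,120.00 − 3×R$1,028.00 = R$10,036.00
  R$239.20 + 6.76% × (R$10,036.00 − R$5,200.00) = R$239.20 + 6.76% × R$4,836.00 = R$566.11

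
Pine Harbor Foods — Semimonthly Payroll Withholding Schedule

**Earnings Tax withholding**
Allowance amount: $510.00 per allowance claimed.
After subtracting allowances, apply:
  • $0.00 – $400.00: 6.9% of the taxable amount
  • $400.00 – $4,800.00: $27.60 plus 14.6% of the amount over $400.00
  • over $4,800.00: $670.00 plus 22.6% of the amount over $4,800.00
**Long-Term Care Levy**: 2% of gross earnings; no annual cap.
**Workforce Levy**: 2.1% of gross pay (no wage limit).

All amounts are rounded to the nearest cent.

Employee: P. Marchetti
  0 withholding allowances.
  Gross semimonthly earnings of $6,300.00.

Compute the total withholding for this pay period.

$1,267.30

Earnings Tax: taxable = $6,300.00
  $670.00 + 22.6% × ($6,300.00 − $4,800.00) = $670.00 + 22.6% × $1,500.00 = $1,009.00
Long-Term Care Levy: 2% × $6,300.00 = $126.00
Workforce Levy: 2.1% × $6,300.00 = $132.30
Total: $1,009.00 + $126.00 + $132.30 = $1,267.30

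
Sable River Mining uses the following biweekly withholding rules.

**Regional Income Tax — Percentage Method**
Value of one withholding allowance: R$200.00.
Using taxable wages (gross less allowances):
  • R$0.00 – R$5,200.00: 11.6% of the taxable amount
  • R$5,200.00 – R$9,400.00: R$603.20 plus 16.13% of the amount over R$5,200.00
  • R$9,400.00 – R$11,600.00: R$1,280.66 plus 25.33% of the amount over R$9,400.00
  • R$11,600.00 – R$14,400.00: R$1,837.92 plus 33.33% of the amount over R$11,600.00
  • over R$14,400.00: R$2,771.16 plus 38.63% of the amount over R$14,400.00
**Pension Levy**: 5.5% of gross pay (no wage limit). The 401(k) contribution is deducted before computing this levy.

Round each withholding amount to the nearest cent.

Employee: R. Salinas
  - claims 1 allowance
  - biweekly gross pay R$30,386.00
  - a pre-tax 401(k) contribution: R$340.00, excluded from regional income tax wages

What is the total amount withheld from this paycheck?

Regional Income Tax: taxable = R$30,386.00 − R$340.00 − 1×R$200.00 = R$29,846.00
  R$2,771.16 + 38.63% × (R$29,846.00 − R$14,400.00) = R$2,771.16 + 38.63% × R$15,446.00 = R$8,737.95
Pension Levy: 5.5% × R$30,046.00 = R$1,652.53
Total: R$8,737.95 + R$1,652.53 = R$10,390.48

R$10,390.48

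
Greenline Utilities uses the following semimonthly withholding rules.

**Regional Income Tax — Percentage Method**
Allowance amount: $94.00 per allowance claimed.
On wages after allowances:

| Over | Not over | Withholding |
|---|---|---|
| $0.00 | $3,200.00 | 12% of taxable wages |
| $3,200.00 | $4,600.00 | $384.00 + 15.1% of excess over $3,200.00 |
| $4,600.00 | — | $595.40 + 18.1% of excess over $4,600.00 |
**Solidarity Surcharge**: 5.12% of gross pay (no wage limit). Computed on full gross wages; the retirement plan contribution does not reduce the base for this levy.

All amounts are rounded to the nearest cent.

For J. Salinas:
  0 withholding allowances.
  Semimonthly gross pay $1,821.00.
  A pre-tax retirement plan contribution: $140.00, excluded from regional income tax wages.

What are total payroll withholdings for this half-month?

Regional Income Tax: taxable = $1,821.00 − $140.00 = $1,681.00
  12% × $1,681.00 = $201.72
Solidarity Surcharge: 5.12% × $1,821.00 = $93.24
Total: $201.72 + $93.24 = $294.96

$294.96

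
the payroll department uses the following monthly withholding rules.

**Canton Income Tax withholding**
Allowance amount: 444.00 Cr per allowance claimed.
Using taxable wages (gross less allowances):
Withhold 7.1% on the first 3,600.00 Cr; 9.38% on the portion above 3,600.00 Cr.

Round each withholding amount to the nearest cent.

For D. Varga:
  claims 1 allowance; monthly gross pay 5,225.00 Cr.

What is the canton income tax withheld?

366.38 Cr

Canton Income Tax: taxable = 5,225.00 Cr − 1×444.00 Cr = 4,781.00 Cr
  255.60 Cr + 9.38% × (4,781.00 Cr − 3,600.00 Cr) = 255.60 Cr + 9.38% × 1,181.00 Cr = 366.38 Cr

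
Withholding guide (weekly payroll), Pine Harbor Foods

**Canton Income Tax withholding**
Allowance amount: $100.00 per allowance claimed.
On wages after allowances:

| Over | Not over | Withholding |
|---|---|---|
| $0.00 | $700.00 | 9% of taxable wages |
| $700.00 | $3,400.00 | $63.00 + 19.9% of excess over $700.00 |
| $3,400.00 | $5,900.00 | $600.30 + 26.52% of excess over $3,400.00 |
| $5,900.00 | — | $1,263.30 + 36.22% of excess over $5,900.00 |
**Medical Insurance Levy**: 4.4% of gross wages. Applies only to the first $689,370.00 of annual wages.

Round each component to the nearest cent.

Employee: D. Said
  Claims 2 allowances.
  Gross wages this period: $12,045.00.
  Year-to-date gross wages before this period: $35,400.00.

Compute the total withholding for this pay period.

$3,946.56

Canton Income Tax: taxable = $12,045.00 − 2×$100.00 = $11,845.00
  $1,263.30 + 36.22% × ($11,845.00 − $5,900.00) = $1,263.30 + 36.22% × $5,945.00 = $3,416.58
Medical Insurance Levy: 4.4% × $12,045.00 = $529.98
Total: $3,416.58 + $529.98 = $3,946.56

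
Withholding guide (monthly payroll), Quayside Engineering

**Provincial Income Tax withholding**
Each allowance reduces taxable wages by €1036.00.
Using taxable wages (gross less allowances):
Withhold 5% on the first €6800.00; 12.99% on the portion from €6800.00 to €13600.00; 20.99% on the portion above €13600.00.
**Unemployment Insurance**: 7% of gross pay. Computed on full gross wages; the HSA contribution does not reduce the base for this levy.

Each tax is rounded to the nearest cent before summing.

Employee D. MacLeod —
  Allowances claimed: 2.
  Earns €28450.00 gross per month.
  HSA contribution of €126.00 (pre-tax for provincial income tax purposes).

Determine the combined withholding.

Provincial Income Tax: taxable = €28450.00 − €126.00 − 2×€1036.00 = €26252.00
  €1223.32 + 20.99% × (€26252.00 − €13600.00) = €1223.32 + 20.99% × €12652.00 = €3878.97
Unemployment Insurance: 7% × €28450.00 = €1991.50
Total: €3878.97 + €1991.50 = €5870.47

€5870.47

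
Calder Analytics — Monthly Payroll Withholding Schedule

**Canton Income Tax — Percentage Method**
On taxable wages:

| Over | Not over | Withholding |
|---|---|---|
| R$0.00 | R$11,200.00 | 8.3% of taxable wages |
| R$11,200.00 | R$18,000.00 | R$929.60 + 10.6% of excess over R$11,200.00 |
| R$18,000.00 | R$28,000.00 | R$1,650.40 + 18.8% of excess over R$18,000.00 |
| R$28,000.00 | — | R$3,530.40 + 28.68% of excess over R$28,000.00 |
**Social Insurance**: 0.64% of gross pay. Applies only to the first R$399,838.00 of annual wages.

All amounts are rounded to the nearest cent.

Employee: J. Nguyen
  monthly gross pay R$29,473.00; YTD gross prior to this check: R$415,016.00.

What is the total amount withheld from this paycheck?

Canton Income Tax: taxable = R$29,473.00
  R$3,530.40 + 28.68% × (R$29,473.00 − R$28,000.00) = R$3,530.40 + 28.68% × R$1,473.00 = R$3,952.86
Social Insurance: YTD R$415,016.00 ≥ cap R$399,838.00 → R$0.00
Total: R$3,952.86 + R$0.00 = R$3,952.86

R$3,952.86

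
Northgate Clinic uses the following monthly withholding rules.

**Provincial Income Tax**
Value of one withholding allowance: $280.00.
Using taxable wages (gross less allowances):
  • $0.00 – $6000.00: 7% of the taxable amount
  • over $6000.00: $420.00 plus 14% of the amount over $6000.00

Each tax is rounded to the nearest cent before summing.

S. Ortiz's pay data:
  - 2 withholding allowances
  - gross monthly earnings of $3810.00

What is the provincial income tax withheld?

$227.50

Provincial Income Tax: taxable = $3810.00 − 2×$280.00 = $3250.00
  7% × $3250.00 = $227.50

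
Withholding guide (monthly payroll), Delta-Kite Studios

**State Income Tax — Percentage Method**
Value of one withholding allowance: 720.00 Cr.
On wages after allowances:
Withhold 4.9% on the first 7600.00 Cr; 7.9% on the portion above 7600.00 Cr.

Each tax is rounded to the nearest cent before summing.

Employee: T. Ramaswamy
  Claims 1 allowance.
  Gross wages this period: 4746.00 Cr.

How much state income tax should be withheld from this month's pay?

State Income Tax: taxable = 4746.00 Cr − 1×720.00 Cr = 4026.00 Cr
  4.9% × 4026.00 Cr = 197.27 Cr

197.27 Cr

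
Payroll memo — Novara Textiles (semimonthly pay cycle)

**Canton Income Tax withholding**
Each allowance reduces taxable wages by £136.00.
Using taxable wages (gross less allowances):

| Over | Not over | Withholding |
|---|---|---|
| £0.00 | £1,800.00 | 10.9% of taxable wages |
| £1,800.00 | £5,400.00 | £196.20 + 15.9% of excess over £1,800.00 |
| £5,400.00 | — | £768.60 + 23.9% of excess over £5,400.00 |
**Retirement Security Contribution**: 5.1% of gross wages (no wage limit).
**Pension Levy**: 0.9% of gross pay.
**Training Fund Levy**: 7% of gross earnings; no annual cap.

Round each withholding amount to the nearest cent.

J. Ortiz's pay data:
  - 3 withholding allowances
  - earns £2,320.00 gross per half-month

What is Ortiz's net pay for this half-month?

Canton Income Tax: taxable = £2,320.00 − 3×£136.00 = £1,912.00
  £196.20 + 15.9% × (£1,912.00 − £1,800.00) = £196.20 + 15.9% × £112.00 = £214.01
Retirement Security Contribution: 5.1% × £2,320.00 = £118.32
Pension Levy: 0.9% × £2,320.00 = £20.88
Training Fund Levy: 7% × £2,320.00 = £162.40
Total withheld: £214.01 + £118.32 + £20.88 + £162.40 = £515.61
Net pay: £2,320.00 − £515.61 = £1,804.39

£1,804.39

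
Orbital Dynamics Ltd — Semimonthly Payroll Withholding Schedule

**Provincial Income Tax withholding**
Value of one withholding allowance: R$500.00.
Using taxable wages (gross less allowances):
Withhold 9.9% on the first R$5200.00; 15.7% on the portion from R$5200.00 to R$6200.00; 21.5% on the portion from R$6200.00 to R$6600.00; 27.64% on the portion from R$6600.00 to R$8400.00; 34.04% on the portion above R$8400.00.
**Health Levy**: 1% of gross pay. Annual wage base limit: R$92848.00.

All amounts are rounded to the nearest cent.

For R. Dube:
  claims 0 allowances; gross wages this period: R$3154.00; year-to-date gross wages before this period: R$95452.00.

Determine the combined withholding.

Provincial Income Tax: taxable = R$3154.00
  9.9% × R$3154.00 = R$312.25
Health Levy: YTD R$95452.00 ≥ cap R$92848.00 → R$0.00
Total: R$312.25 + R$0.00 = R$312.25

R$312.25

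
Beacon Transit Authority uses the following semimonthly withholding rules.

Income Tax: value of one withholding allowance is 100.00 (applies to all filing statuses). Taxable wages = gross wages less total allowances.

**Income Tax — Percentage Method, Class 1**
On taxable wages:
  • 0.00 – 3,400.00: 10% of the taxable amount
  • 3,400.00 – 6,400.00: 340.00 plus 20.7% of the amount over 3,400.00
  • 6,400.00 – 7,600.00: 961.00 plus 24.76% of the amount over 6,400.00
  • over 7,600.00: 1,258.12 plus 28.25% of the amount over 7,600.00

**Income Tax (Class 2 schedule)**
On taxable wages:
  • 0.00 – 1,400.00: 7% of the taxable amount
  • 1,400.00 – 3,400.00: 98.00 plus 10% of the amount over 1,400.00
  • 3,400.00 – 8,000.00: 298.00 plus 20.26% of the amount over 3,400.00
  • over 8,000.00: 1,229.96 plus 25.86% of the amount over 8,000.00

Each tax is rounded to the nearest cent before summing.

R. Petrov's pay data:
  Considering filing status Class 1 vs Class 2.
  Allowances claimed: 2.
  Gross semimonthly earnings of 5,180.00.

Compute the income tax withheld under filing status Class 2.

Income Tax (Class 2): taxable = 5,180.00 − 2×100.00 = 4,980.00
  298.00 + 20.26% × (4,980.00 − 3,400.00) = 298.00 + 20.26% × 1,580.00 = 618.11

618.11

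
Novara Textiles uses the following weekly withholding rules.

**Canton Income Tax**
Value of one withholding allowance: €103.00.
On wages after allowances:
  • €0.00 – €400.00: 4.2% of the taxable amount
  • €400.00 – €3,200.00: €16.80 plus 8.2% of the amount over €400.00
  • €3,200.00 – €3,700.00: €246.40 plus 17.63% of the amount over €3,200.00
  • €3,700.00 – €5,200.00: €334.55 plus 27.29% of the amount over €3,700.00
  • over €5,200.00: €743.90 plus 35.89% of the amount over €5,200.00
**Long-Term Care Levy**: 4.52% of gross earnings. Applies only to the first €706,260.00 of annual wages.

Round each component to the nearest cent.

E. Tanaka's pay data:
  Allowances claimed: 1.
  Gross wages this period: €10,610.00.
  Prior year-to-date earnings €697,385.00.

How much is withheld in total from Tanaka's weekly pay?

€3,049.73

Canton Income Tax: taxable = €10,610.00 − 1×€103.00 = €10,507.00
  €743.90 + 35.89% × (€10,507.00 − €5,200.00) = €743.90 + 35.89% × €5,307.00 = €2,648.58
Long-Term Care Levy: cap €706,260.00 − YTD €697,385.00 = €8,875.00 subject; 4.52% × €8,875.00 = €401.15
Total: €2,648.58 + €401.15 = €3,049.73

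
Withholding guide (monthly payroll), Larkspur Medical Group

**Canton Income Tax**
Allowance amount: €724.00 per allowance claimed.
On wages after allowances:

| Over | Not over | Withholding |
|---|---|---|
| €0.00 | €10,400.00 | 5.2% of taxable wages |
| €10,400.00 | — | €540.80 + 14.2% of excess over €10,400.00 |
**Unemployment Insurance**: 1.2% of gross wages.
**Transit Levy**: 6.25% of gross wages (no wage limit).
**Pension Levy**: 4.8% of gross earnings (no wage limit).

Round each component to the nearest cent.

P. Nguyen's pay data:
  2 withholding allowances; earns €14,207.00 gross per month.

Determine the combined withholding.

Canton Income Tax: taxable = €14,207.00 − 2×€724.00 = €12,759.00
  €540.80 + 14.2% × (€12,759.00 − €10,400.00) = €540.80 + 14.2% × €2,359.00 = €875.78
Unemployment Insurance: 1.2% × €14,207.00 = €170.48
Transit Levy: 6.25% × €14,207.00 = €887.94
Pension Levy: 4.8% × €14,207.00 = €681.94
Total: €875.78 + €170.48 + €887.94 + €681.94 = €2,616.14

€2,616.14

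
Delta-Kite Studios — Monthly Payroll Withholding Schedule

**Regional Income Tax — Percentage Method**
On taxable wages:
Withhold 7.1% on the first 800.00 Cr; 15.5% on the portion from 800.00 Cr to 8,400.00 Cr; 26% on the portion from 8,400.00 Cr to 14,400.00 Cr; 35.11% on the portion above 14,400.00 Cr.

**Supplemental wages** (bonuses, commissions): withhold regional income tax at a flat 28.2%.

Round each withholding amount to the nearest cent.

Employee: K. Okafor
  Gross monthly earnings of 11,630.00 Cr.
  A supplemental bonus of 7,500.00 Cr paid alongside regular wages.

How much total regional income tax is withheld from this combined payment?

4,189.60 Cr

Regional Income Tax: taxable = 11,630.00 Cr
  1,234.80 Cr + 26% × (11,630.00 Cr − 8,400.00 Cr) = 1,234.80 Cr + 26% × 3,230.00 Cr = 2,074.60 Cr
Supplemental (28.2% flat on bonus): 28.2% × 7,500.00 Cr = 2,115.00 Cr
Total regional income tax: 2,074.60 Cr + 2,115.00 Cr = 4,189.60 Cr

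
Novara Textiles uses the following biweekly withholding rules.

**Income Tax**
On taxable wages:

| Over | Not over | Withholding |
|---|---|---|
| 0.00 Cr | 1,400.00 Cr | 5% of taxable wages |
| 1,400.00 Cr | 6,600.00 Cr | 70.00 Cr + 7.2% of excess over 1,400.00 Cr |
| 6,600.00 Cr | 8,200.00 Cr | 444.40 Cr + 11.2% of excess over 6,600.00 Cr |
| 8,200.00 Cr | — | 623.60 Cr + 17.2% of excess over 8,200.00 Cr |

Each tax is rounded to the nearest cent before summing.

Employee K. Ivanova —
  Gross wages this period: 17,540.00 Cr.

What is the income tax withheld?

2,230.08 Cr

Income Tax: taxable = 17,540.00 Cr
  623.60 Cr + 17.2% × (17,540.00 Cr − 8,200.00 Cr) = 623.60 Cr + 17.2% × 9,340.00 Cr = 2,230.08 Cr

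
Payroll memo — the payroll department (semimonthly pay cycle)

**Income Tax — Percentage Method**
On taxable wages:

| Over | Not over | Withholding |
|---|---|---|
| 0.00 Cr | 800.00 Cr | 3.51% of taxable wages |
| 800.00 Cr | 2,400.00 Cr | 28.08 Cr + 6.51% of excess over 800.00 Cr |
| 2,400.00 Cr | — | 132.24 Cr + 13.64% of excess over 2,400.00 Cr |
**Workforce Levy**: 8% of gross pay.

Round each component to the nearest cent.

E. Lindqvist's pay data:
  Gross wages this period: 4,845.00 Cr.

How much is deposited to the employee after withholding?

Income Tax: taxable = 4,845.00 Cr
  132.24 Cr + 13.64% × (4,845.00 Cr − 2,400.00 Cr) = 132.24 Cr + 13.64% × 2,445.00 Cr = 465.74 Cr
Workforce Levy: 8% × 4,845.00 Cr = 387.60 Cr
Total withheld: 465.74 Cr + 387.60 Cr = 853.34 Cr
Net pay: 4,845.00 Cr − 853.34 Cr = 3,991.66 Cr

3,991.66 Cr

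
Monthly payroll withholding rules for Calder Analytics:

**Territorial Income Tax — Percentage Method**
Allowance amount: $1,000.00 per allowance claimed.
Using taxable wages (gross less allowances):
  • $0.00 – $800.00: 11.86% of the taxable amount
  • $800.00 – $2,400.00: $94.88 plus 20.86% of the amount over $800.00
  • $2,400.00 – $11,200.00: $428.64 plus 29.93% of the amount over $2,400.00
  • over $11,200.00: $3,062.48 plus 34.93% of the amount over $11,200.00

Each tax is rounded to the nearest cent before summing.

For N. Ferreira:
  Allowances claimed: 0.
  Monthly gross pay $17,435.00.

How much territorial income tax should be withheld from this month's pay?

$5,240.37

Territorial Income Tax: taxable = $17,435.00
  $3,062.48 + 34.93% × ($17,435.00 − $11,200.00) = $3,062.48 + 34.93% × $6,235.00 = $5,240.37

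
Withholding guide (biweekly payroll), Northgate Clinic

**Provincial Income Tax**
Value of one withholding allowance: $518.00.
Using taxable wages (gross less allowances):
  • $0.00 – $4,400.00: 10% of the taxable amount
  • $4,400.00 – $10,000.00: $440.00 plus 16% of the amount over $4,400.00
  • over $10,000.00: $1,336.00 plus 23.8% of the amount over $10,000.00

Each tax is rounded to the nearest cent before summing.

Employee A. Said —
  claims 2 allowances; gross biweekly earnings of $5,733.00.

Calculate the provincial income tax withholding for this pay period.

$487.52

Provincial Income Tax: taxable = $5,733.00 − 2×$518.00 = $4,697.00
  $440.00 + 16% × ($4,697.00 − $4,400.00) = $440.00 + 16% × $297.00 = $487.52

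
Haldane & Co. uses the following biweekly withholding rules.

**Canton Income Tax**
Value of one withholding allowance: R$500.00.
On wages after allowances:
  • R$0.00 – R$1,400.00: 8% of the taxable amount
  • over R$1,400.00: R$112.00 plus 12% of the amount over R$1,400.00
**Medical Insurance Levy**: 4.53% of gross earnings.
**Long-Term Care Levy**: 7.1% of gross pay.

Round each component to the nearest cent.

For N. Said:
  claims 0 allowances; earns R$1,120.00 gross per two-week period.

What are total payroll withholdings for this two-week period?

Canton Income Tax: taxable = R$1,120.00
  8% × R$1,120.00 = R$89.60
Medical Insurance Levy: 4.53% × R$1,120.00 = R$50.74
Long-Term Care Levy: 7.1% × R$1,120.00 = R$79.52
Total: R$89.60 + R$50.74 + R$79.52 = R$219.86

R$219.86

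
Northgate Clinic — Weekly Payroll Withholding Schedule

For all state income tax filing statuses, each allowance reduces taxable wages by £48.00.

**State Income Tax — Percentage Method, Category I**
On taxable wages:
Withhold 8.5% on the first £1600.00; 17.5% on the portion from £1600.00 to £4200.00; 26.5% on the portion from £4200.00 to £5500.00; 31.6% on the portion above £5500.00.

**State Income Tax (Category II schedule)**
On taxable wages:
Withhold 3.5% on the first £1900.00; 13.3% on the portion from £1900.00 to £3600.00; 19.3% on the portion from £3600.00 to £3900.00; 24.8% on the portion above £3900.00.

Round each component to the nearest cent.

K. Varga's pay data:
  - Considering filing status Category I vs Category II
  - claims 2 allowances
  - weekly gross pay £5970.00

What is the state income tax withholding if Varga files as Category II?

State Income Tax (Category II): taxable = £5970.00 − 2×£48.00 = £5874.00
  £350.50 + 24.8% × (£5874.00 − £3900.00) = £350.50 + 24.8% × £1974.00 = £840.05

£840.05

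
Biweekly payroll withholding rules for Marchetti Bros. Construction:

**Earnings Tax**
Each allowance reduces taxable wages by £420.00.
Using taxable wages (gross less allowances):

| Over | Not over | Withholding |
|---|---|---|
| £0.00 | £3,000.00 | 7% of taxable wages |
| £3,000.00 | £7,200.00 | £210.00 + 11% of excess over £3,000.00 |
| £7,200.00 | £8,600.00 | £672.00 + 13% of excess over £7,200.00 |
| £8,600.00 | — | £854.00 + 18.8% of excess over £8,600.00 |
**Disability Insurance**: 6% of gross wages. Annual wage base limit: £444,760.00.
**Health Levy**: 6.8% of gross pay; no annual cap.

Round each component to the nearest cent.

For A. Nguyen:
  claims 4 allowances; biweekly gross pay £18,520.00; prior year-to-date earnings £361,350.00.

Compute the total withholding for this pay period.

Earnings Tax: taxable = £18,520.00 − 4×£420.00 = £16,840.00
  £854.00 + 18.8% × (£16,840.00 − £8,600.00) = £854.00 + 18.8% × £8,240.00 = £2,403.12
Disability Insurance: 6% × £18,520.00 = £1,111.20
Health Levy: 6.8% × £18,520.00 = £1,259.36
Total: £2,403.12 + £1,111.20 + £1,259.36 = £4,773.68

£4,773.68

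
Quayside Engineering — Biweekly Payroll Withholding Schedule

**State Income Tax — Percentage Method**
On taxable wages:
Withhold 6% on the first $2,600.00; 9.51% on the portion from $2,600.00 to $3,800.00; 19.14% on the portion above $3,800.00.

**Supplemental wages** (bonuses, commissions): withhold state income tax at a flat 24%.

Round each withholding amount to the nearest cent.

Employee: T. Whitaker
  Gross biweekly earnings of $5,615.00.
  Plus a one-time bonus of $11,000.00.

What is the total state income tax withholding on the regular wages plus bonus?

State Income Tax: taxable = $5,615.00
  $270.12 + 19.14% × ($5,615.00 − $3,800.00) = $270.12 + 19.14% × $1,815.00 = $617.51
Supplemental (24% flat on bonus): 24% × $11,000.00 = $2,640.00
Total state income tax: $617.51 + $2,640.00 = $3,257.51

$3,257.51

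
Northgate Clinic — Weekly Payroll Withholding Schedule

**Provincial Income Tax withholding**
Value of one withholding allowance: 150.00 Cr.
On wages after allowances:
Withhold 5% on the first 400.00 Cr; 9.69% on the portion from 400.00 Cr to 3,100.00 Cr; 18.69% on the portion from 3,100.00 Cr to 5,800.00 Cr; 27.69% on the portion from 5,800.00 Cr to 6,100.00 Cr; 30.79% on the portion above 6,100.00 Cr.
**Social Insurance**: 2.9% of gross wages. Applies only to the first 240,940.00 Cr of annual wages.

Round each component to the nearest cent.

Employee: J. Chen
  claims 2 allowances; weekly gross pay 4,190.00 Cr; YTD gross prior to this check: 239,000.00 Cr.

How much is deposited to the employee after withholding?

Provincial Income Tax: taxable = 4,190.00 Cr − 2×150.00 Cr = 3,890.00 Cr
  281.63 Cr + 18.69% × (3,890.00 Cr − 3,100.00 Cr) = 281.63 Cr + 18.69% × 790.00 Cr = 429.28 Cr
Social Insurance: cap 240,940.00 Cr − YTD 239,000.00 Cr = 1,940.00 Cr subject; 2.9% × 1,940.00 Cr = 56.26 Cr
Total withheld: 429.28 Cr + 56.26 Cr = 485.54 Cr
Net pay: 4,190.00 Cr − 485.54 Cr = 3,704.46 Cr

3,704.46 Cr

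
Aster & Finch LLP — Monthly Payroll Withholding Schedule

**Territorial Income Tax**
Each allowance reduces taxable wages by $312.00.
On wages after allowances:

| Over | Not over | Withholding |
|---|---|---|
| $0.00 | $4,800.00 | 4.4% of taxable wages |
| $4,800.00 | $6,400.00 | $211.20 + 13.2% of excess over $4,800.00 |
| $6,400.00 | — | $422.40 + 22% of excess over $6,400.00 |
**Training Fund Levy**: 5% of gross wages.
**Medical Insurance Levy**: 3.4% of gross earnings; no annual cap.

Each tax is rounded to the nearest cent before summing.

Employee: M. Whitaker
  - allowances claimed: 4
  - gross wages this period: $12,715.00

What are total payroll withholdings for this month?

$2,605.20

Territorial Income Tax: taxable = $12,715.00 − 4×$312.00 = $11,467.00
  $422.40 + 22% × ($11,467.00 − $6,400.00) = $422.40 + 22% × $5,067.00 = $1,537.14
Training Fund Levy: 5% × $12,715.00 = $635.75
Medical Insurance Levy: 3.4% × $12,715.00 = $432.31
Total: $1,537.14 + $635.75 + $432.31 = $2,605.20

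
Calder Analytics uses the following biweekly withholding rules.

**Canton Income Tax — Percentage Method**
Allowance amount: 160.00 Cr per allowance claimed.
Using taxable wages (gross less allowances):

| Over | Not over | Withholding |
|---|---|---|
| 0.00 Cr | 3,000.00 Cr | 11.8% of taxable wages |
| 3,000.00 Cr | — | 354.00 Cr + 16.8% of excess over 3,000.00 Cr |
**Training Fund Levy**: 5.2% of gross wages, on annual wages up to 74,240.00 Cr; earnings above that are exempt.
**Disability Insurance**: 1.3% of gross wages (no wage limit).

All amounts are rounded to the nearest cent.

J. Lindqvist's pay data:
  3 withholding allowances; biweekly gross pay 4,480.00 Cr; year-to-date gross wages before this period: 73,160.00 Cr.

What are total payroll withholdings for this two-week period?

Canton Income Tax: taxable = 4,480.00 Cr − 3×160.00 Cr = 4,000.00 Cr
  354.00 Cr + 16.8% × (4,000.00 Cr − 3,000.00 Cr) = 354.00 Cr + 16.8% × 1,000.00 Cr = 522.00 Cr
Training Fund Levy: cap 74,240.00 Cr − YTD 73,160.00 Cr = 1,080.00 Cr subject; 5.2% × 1,080.00 Cr = 56.16 Cr
Disability Insurance: 1.3% × 4,480.00 Cr = 58.24 Cr
Total: 522.00 Cr + 56.16 Cr + 58.24 Cr = 636.40 Cr

636.40 Cr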